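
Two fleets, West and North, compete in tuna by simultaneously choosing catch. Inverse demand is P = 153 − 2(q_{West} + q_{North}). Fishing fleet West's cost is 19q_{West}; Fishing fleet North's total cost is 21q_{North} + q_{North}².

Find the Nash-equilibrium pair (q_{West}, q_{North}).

Fishing fleet West's profit: π = q_{West}(153 − 2(q_{West} + q_{North})) − 19q_{West}.
∂π/∂q_{West} = 134 − 4q_{West} − 2q_{North} = 0, so q_{West} = 33.5 − 0.5q_{North}.
For North: ∂π/∂q_{North} = 132 − 6q_{North} − 2q_{West} = 0 ⇒ q_{North} = 22 − (1/3)q_{West}.
Plugging q_{North} into West's best response: q_{West} = 33.5 − 0.5(22 − (1/3)q_{West}) ⇒ (5/6)q_{West} = 22.5, so q_{West} = 27.
Then q_{North} = 22 − (1/3)·27 = 13.

27, 13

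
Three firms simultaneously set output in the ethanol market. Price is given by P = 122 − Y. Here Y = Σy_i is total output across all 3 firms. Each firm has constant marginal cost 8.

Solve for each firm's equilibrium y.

28.5

A representative firm's profit is π_i = y_i(122 − Y) − 8y_i, with Y = y_i + Σ_{j≠i} y_j.
First-order condition: 114 − 2y_i − Σ_{j≠i} y_j = 0.
In a symmetric equilibrium every firm chooses the same y, so Σ_{j≠i} y_j = 2y. The condition becomes 114 − 4y = 0, giving y = 114/4 = 28.5.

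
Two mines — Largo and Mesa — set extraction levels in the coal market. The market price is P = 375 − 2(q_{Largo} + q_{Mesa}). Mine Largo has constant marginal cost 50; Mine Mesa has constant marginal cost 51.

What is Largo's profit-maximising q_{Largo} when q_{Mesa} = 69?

Mine Largo's profit: π = q_{Largo}(375 − 2(q_{Largo} + q_{Mesa})) − 50q_{Largo}.
∂π/∂q_{Largo} = 325 − 4q_{Largo} − 2q_{Mesa} = 0, so q_{Largo} = 81.25 − 0.5q_{Mesa}.
At q_{Mesa} = 69: q_{Largo} = 81.25 − 0.5·69 = 46.75.

46.75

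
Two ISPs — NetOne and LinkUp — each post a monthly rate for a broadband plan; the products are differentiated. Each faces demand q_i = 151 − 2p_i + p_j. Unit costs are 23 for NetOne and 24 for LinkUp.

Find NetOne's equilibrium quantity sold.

85.6

NetOne's profit: π = (p_{NetOne} − 23)(151 − 2p_{NetOne} + p_{LinkUp}).
∂π/∂p_{NetOne} = 197 − 4p_{NetOne} + p_{LinkUp} = 0 ⇒ p_{NetOne} = 49.25 + 0.25p_{LinkUp}.
Similarly p_{LinkUp} = 49.75 + 0.25p_{NetOne}.
Plugging p_{LinkUp} into NetOne's best response: p_{NetOne} = 49.25 + 0.25(49.75 + 0.25p_{NetOne}) ⇒ 0.9375p_{NetOne} = 61.6875, so p_{NetOne} = 65.8.
Then p_{LinkUp} = 49.75 + 0.25·65.8 = 66.2.
q_{NetOne} = 151 − 2·65.8 + 66.2 = 85.6.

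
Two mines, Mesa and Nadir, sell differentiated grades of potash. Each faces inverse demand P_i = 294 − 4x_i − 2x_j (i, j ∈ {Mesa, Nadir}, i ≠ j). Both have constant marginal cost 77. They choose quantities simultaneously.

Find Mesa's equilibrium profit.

Mine Mesa's profit: π = x_{Mesa}(294 − 4x_{Mesa} − 2x_{Nadir}) − 77x_{Mesa}.
∂π/∂x_{Mesa} = 217 − 8x_{Mesa} − 2x_{Nadir} = 0 ⇒ x_{Mesa} = 27.125 − 0.25x_{Nadir}.
The game is symmetric, so in equilibrium x_{Nadir} = x_{Mesa}: the reaction function gives 1.25x_{Mesa} = 27.125, hence x_{Mesa} = 21.7.
P_{Mesa} = 294 − 4·21.7 − 2·21.7 = 163.8.
Profit = (163.8 − 77)·21.7 = 1883.56.

1883.56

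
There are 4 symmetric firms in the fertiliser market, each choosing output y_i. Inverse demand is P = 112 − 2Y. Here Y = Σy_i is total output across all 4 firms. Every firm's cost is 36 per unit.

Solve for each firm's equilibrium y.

A representative firm's profit is π_i = y_i(112 − 2Y) − 36y_i, with Y = y_i + Σ_{j≠i} y_j.
First-order condition: 76 − 4y_i − 2Σ_{j≠i} y_j = 0.
In a symmetric equilibrium every firm chooses the same y, so Σ_{j≠i} y_j = 3y. The condition becomes 76 − 10y = 0, giving y = 76/10 = 7.6.

7.6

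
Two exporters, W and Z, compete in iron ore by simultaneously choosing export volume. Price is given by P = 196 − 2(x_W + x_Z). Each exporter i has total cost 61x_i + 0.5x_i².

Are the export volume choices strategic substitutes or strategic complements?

Exporter W's profit: π = x_W(196 − 2(x_W + x_Z)) − 61x_W − 0.5x_W².
∂π/∂x_W = 135 − 5x_W − 2x_Z = 0, so x_W = 27 − 0.4x_Z.
The best-response slope dx_W/dx_Z = −0.4 < 0: the reaction function is downward-sloping, so the choices are strategic substitutes.

strategic substitutes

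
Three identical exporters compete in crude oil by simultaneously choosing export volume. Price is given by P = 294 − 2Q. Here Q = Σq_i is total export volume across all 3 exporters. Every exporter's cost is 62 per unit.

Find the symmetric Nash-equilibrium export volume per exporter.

A representative exporter's profit is π_i = q_i(294 − 2Q) − 62q_i, with Q = q_i + Σ_{j≠i} q_j.
First-order condition: 232 − 4q_i − 2Σ_{j≠i} q_j = 0.
In a symmetric equilibrium every exporter chooses the same q, so Σ_{j≠i} q_j = 2q. The condition becomes 232 − 8q = 0, giving q = 232/8 = 29.

29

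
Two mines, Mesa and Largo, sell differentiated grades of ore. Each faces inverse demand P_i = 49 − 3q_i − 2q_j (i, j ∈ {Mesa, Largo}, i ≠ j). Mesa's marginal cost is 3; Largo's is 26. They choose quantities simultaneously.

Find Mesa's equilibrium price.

24.5625

Mine Mesa's profit: π = q_{Mesa}(49 − 3q_{Mesa} − 2q_{Largo}) − 3q_{Mesa}.
∂π/∂q_{Mesa} = 46 − 6q_{Mesa} − 2q_{Largo} = 0 ⇒ q_{Mesa} = 23/3 − (1/3)q_{Largo}.
Similarly q_{Largo} = 23/6 − (1/3)q_{Mesa}.
Solving the two reaction functions simultaneously: (1 − (−1/3)(−1/3))q_{Mesa} = 23/3 − (1/3)·(23/6), so (8/9)q_{Mesa} = 115/18 and q_{Mesa} = 7.1875.
Then q_{Largo} = 23/6 − (1/3)·7.1875 = 1.4375.
P_{Mesa} = 49 − 3·7.1875 − 2·1.4375 = 24.5625.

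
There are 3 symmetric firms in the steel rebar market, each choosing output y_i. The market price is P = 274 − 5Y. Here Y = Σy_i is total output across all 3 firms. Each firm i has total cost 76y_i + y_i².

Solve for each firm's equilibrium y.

9

A representative firm's profit is π_i = y_i(274 − 5Y) − 76y_i − y_i², with Y = y_i + Σ_{j≠i} y_j.
First-order condition: 198 − 12y_i − 5Σ_{j≠i} y_j = 0.
With identical firms, set every y_j = y: then 198 − 12y − 10y = 0, i.e. y = 198/22 = 9.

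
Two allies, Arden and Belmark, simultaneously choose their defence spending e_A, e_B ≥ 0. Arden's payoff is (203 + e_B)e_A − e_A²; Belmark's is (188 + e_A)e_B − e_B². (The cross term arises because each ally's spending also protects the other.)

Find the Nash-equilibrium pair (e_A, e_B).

Expanding Arden's payoff: 203e_A + e_Be_A − e_A².
∂π/∂e_A = 203 + e_B − 2e_A = 0, so e_A = 101.5 + 0.5e_B.
Likewise for Belmark: e_B = 94 + 0.5e_A.
Substituting the second reaction function into the first: e_A = 101.5 + 0.5(94 + 0.5e_A), which gives 0.75e_A = 148.5 ⇒ e_A = 198.
Then e_B = 94 + 0.5·198 = 193.

198, 193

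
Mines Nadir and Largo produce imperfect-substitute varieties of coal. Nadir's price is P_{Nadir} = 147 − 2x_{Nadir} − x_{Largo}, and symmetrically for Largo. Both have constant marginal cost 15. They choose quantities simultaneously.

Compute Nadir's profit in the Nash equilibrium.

Mine Nadir's profit: π = x_{Nadir}(147 − 2x_{Nadir} − x_{Largo}) − 15x_{Nadir}.
∂π/∂x_{Nadir} = 132 − 4x_{Nadir} − x_{Largo} = 0 ⇒ x_{Nadir} = 33 − 0.25x_{Largo}.
Setting x_{Nadir} = x_{Largo} in the reaction function: x_{Nadir} = 33 − 0.25x_{Nadir}, so x_{Nadir} = 33 / 1.25 = 26.4.
P_{Nadir} = 147 − 2·26.4 − 26.4 = 67.8.
Profit = (67.8 − 15)·26.4 = 1393.92.

1393.92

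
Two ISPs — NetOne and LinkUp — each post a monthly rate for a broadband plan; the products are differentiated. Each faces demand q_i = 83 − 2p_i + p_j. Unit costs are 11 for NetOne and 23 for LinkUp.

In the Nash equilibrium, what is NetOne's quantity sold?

51.2

NetOne's profit: π = (p_{NetOne} − 11)(83 − 2p_{NetOne} + p_{LinkUp}).
∂π/∂p_{NetOne} = 105 − 4p_{NetOne} + p_{LinkUp} = 0 ⇒ p_{NetOne} = 26.25 + 0.25p_{LinkUp}.
Similarly p_{LinkUp} = 32.25 + 0.25p_{NetOne}.
Solving the two reaction functions simultaneously: (1 − (0.25)(0.25))p_{NetOne} = 26.25 + 0.25·32.25, so 0.9375p_{NetOne} = 34.3125 and p_{NetOne} = 36.6.
Then p_{LinkUp} = 32.25 + 0.25·36.6 = 41.4.
q_{NetOne} = 83 − 2·36.6 + 41.4 = 51.2.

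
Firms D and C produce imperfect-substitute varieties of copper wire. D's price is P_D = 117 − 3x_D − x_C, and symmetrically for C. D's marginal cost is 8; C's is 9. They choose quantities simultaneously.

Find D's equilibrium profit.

Firm D's profit: π = x_D(117 − 3x_D − x_C) − 8x_D.
∂π/∂x_D = 109 − 6x_D − x_C = 0 ⇒ x_D = 109/6 − (1/6)x_C.
Similarly x_C = 18 − (1/6)x_D.
Solving the two reaction functions simultaneously: (1 − (−1/6)(−1/6))x_D = 109/6 − (1/6)·18, so (35/36)x_D = 91/6 and x_D = 15.6.
Then x_C = 18 − (1/6)·15.6 = 15.4.
P_D = 117 − 3·15.6 − 15.4 = 54.8.
Profit = (54.8 − 8)·15.6 = 730.08.

730.08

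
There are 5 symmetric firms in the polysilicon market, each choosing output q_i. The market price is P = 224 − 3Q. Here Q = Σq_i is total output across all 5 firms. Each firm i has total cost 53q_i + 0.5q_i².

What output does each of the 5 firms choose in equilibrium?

9

A representative firm's profit is π_i = q_i(224 − 3Q) − 53q_i − 0.5q_i², with Q = q_i + Σ_{j≠i} q_j.
First-order condition: 171 − 7q_i − 3Σ_{j≠i} q_j = 0.
Imposing symmetry (q_j = q for all j) turns Σ_{j≠i} q_j into 4q, so 171 = 19q and q = 9.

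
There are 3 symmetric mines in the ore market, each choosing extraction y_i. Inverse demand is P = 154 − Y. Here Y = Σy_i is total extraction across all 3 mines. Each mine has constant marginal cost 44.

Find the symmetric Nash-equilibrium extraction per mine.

A representative mine's profit is π_i = y_i(154 − Y) − 44y_i, with Y = y_i + Σ_{j≠i} y_j.
First-order condition: 110 − 2y_i − Σ_{j≠i} y_j = 0.
Imposing symmetry (y_j = y for all j) turns Σ_{j≠i} y_j into 2y, so 110 = 4y and y = 27.5.

27.5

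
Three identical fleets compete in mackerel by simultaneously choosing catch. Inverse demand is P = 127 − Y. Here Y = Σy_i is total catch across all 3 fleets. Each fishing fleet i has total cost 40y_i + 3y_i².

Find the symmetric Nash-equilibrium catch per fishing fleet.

8.7

A representative fishing fleet's profit is π_i = y_i(127 − Y) − 40y_i − 3y_i², with Y = y_i + Σ_{j≠i} y_j.
First-order condition: 87 − 8y_i − Σ_{j≠i} y_j = 0.
Imposing symmetry (y_j = y for all j) turns Σ_{j≠i} y_j into 2y, so 87 = 10y and y = 8.7.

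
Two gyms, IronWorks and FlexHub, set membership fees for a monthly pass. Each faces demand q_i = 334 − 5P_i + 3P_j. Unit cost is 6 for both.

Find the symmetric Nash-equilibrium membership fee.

52

IronWorks's profit: π = (P_{IronWorks} − 6)(334 − 5P_{IronWorks} + 3P_{FlexHub}).
∂π/∂P_{IronWorks} = 364 − 10P_{IronWorks} + 3P_{FlexHub} = 0 ⇒ P_{IronWorks} = 36.4 + 0.3P_{FlexHub}.
The game is symmetric, so in equilibrium P_{FlexHub} = P_{IronWorks}: the reaction function gives 0.7P_{IronWorks} = 36.4, hence P_{IronWorks} = 52.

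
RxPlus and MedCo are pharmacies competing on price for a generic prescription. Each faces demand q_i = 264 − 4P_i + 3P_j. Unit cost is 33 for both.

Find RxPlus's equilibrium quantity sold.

184.8

RxPlus's profit: π = (P_{RxPlus} − 33)(264 − 4P_{RxPlus} + 3P_{MedCo}).
∂π/∂P_{RxPlus} = 396 − 8P_{RxPlus} + 3P_{MedCo} = 0 ⇒ P_{RxPlus} = 49.5 + 0.375P_{MedCo}.
The game is symmetric, so in equilibrium P_{MedCo} = P_{RxPlus}: the reaction function gives 0.625P_{RxPlus} = 49.5, hence P_{RxPlus} = 79.2.
q_{RxPlus} = 264 − 4·79.2 + 3·79.2 = 184.8.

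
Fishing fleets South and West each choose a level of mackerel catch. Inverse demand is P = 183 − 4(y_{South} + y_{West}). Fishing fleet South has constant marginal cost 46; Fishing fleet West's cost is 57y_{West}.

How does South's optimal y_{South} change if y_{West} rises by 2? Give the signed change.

-1

Fishing fleet South's profit: π = y_{South}(183 − 4(y_{South} + y_{West})) − 46y_{South}.
∂π/∂y_{South} = 137 − 8y_{South} − 4y_{West} = 0, so y_{South} = 17.125 − 0.5y_{West}.
The reaction-function slope is −0.5, so a 2-unit rise in y_{West} moves y_{South} by −0.5 × 2 = −1. South's best response falls — the actions are strategic substitutes.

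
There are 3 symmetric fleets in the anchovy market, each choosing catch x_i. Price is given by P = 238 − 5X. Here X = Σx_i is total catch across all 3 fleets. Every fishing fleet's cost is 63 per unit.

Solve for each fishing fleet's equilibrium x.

A representative fishing fleet's profit is π_i = x_i(238 − 5X) − 63x_i, with X = x_i + Σ_{j≠i} x_j.
First-order condition: 175 − 10x_i − 5Σ_{j≠i} x_j = 0.
Imposing symmetry (x_j = x for all j) turns Σ_{j≠i} x_j into 2x, so 175 = 20x and x = 8.75.

8.75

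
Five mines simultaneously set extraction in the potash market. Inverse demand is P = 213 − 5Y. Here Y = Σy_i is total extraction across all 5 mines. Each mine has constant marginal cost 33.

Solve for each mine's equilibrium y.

A representative mine's profit is π_i = y_i(213 − 5Y) − 33y_i, with Y = y_i + Σ_{j≠i} y_j.
First-order condition: 180 − 10y_i − 5Σ_{j≠i} y_j = 0.
With identical mines, set every y_j = y: then 180 − 10y − 20y = 0, i.e. y = 180/30 = 6.

6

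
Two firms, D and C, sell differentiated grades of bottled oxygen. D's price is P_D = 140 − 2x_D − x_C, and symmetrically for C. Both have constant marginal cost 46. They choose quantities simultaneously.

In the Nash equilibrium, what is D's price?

Firm D's profit: π = x_D(140 − 2x_D − x_C) − 46x_D.
∂π/∂x_D = 94 − 4x_D − x_C = 0 ⇒ x_D = 23.5 − 0.25x_C.
Setting x_D = x_C in the reaction function: x_D = 23.5 − 0.25x_D, so x_D = 23.5 / 1.25 = 18.8.
P_D = 140 − 2·18.8 − 18.8 = 83.6.

83.6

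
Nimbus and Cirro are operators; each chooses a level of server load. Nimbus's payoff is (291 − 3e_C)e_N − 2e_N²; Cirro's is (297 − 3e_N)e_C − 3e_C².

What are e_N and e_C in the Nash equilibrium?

Expanding Nimbus's payoff: 291e_N − 3e_Ce_N − 2e_N².
∂π/∂e_N = 291 − 3e_C − 4e_N = 0, so e_N = 72.75 − 0.75e_C.
Likewise for Cirro: e_C = 49.5 − 0.5e_N.
Plugging e_C into Nimbus's best response: e_N = 72.75 − 0.75(49.5 − 0.5e_N) ⇒ 0.625e_N = 35.625, so e_N = 57.
Then e_C = 49.5 − 0.5·57 = 21.

57, 21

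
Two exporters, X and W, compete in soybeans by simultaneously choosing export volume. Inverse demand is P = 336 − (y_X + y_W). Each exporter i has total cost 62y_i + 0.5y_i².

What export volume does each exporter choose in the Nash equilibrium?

68.5

Exporter X's profit: π = y_X(336 − (y_X + y_W)) − 62y_X − 0.5y_X².
∂π/∂y_X = 274 − 3y_X − y_W = 0, so y_X = 274/3 − (1/3)y_W.
By symmetry y_W = y_X; substituting into the reaction function, (4/3)y_X = 274/3 and y_X = 68.5.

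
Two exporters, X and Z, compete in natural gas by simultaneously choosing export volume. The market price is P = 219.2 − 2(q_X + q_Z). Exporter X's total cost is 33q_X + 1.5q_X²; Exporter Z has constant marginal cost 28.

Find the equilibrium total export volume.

Exporter X's profit: π = q_X(219.2 − 2(q_X + q_Z)) − 33q_X − 1.5q_X².
∂π/∂q_X = 186.2 − 7q_X − 2q_Z = 0, so q_X = 26.6 − (2/7)q_Z.
For Z: ∂π/∂q_Z = 191.2 − 4q_Z − 2q_X = 0 ⇒ q_Z = 47.8 − 0.5q_X.
Substituting the second reaction function into the first: q_X = 26.6 − (2/7)(47.8 − 0.5q_X), which gives (6/7)q_X = 453/35 ⇒ q_X = 15.1.
Then q_Z = 47.8 − 0.5·15.1 = 40.25.
Total export volume: 15.1 + 40.25 = 55.35.

55.35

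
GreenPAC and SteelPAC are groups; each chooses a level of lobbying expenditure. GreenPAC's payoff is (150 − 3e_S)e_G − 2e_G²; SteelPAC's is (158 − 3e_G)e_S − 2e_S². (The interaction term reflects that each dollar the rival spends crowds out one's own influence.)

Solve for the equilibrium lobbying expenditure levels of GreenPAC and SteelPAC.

18, 26

Expanding GreenPAC's payoff: 150e_G − 3e_Se_G − 2e_G².
∂π/∂e_G = 150 − 3e_S − 4e_G = 0, so e_G = 37.5 − 0.75e_S.
Likewise for SteelPAC: e_S = 39.5 − 0.75e_G.
Plugging e_S into GreenPAC's best response: e_G = 37.5 − 0.75(39.5 − 0.75e_G) ⇒ 0.4375e_G = 7.875, so e_G = 18.
Then e_S = 39.5 − 0.75·18 = 26.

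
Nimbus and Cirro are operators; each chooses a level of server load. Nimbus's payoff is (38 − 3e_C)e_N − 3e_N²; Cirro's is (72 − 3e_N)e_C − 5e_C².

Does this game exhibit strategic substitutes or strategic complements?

Expanding Nimbus's payoff: 38e_N − 3e_Ce_N − 3e_N².
∂π/∂e_N = 38 − 3e_C − 6e_N = 0, so e_N = 19/3 − 0.5e_C.
The best-response slope de_N/de_C = −0.5 < 0: the reaction function is downward-sloping, so the choices are strategic substitutes.

strategic substitutes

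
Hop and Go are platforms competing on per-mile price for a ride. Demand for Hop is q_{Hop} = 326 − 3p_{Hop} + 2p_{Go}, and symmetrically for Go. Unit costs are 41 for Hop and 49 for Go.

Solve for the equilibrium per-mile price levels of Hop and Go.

113.75, 116.75

Hop's profit: π = (p_{Hop} − 41)(326 − 3p_{Hop} + 2p_{Go}).
∂π/∂p_{Hop} = 449 − 6p_{Hop} + 2p_{Go} = 0 ⇒ p_{Hop} = 449/6 + (1/3)p_{Go}.
Similarly p_{Go} = 473/6 + (1/3)p_{Hop}.
Solving the two reaction functions simultaneously: (1 − (1/3)(1/3))p_{Hop} = 449/6 + (1/3)·(473/6), so (8/9)p_{Hop} = 910/9 and p_{Hop} = 113.75.
Then p_{Go} = 473/6 + (1/3)·113.75 = 116.75.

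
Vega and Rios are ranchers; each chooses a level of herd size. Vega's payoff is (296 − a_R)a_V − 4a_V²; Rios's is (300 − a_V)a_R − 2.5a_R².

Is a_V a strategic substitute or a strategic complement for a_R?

Expanding Vega's payoff: 296a_V − a_Ra_V − 4a_V².
∂π/∂a_V = 296 − a_R − 8a_V = 0, so a_V = 37 − 0.125a_R.
The best-response slope da_V/da_R = −0.125 < 0: the reaction function is downward-sloping, so the choices are strategic substitutes.

strategic substitutes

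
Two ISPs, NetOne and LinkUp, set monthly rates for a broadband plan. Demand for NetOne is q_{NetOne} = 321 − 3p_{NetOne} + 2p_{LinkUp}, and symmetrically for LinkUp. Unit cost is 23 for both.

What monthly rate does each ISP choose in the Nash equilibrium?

97.5

NetOne's profit: π = (p_{NetOne} − 23)(321 − 3p_{NetOne} + 2p_{LinkUp}).
∂π/∂p_{NetOne} = 390 − 6p_{NetOne} + 2p_{LinkUp} = 0 ⇒ p_{NetOne} = 65 + (1/3)p_{LinkUp}.
Setting p_{NetOne} = p_{LinkUp} in the reaction function: p_{NetOne} = 65 + (1/3)p_{NetOne}, so p_{NetOne} = 65 / (2/3) = 97.5.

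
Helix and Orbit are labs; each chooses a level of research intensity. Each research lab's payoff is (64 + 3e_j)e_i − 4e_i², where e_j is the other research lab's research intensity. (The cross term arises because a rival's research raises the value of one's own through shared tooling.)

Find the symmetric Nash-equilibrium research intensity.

Helix's payoff is (64 + 3e_O)e_H − 4e_H².
∂π/∂e_H = 64 + 3e_O − 8e_H = 0, so e_H = 8 + 0.375e_O.
By symmetry e_O = e_H; substituting into the reaction function, 0.625e_H = 8 and e_H = 12.8.

12.8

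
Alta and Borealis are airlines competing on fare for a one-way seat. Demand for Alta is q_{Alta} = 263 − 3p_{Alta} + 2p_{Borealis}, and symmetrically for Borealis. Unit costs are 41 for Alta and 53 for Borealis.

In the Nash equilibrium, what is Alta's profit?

10005.1875

Alta's profit: π = (p_{Alta} − 41)(263 − 3p_{Alta} + 2p_{Borealis}).
∂π/∂p_{Alta} = 386 − 6p_{Alta} + 2p_{Borealis} = 0 ⇒ p_{Alta} = 193/3 + (1/3)p_{Borealis}.
Similarly p_{Borealis} = 211/3 + (1/3)p_{Alta}.
Substituting the second reaction function into the first: p_{Alta} = 193/3 + (1/3)(211/3 + (1/3)p_{Alta}), which gives (8/9)p_{Alta} = 790/9 ⇒ p_{Alta} = 98.75.
Then p_{Borealis} = 211/3 + (1/3)·98.75 = 103.25.
q_{Alta} = 263 − 3·98.75 + 2·103.25 = 173.25.
Profit = (98.75 − 41)·173.25 = 10005.1875.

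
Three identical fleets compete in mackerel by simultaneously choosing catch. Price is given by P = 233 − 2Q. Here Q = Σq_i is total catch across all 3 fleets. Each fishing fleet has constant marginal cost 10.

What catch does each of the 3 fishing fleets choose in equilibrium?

A representative fishing fleet's profit is π_i = q_i(233 − 2Q) − 10q_i, with Q = q_i + Σ_{j≠i} q_j.
First-order condition: 223 − 4q_i − 2Σ_{j≠i} q_j = 0.
Imposing symmetry (q_j = q for all j) turns Σ_{j≠i} q_j into 2q, so 223 = 8q and q = 27.875.

27.875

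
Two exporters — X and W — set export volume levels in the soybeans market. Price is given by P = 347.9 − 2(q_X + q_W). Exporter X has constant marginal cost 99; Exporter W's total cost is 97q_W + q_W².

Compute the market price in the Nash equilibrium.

Exporter X's profit: π = q_X(347.9 − 2(q_X + q_W)) − 99q_X.
∂π/∂q_X = 248.9 − 4q_X − 2q_W = 0, so q_X = 62.225 − 0.5q_W.
For W: ∂π/∂q_W = 250.9 − 6q_W − 2q_X = 0 ⇒ q_W = 2509/60 − (1/3)q_X.
Solving the two reaction functions simultaneously: (1 − (−0.5)(−1/3))q_X = 62.225 − 0.5·(2509/60), so (5/6)q_X = 2479/60 and q_X = 49.58.
Then q_W = 2509/60 − (1/3)·49.58 = 25.29.
Equilibrium price: P = 347.9 − 2·74.87 = 198.16.

198.16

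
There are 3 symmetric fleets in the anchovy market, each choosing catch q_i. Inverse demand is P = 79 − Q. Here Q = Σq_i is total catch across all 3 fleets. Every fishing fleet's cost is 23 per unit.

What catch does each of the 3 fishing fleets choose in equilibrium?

14

A representative fishing fleet's profit is π_i = q_i(79 − Q) − 23q_i, with Q = q_i + Σ_{j≠i} q_j.
First-order condition: 56 − 2q_i − Σ_{j≠i} q_j = 0.
In a symmetric equilibrium every fishing fleet chooses the same q, so Σ_{j≠i} q_j = 2q. The condition becomes 56 − 4q = 0, giving q = 56/4 = 14.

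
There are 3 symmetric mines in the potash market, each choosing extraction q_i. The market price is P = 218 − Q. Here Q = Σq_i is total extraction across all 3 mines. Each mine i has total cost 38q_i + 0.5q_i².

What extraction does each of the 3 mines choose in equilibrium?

36

A representative mine's profit is π_i = q_i(218 − Q) − 38q_i − 0.5q_i², with Q = q_i + Σ_{j≠i} q_j.
First-order condition: 180 − 3q_i − Σ_{j≠i} q_j = 0.
In a symmetric equilibrium every mine chooses the same q, so Σ_{j≠i} q_j = 2q. The condition becomes 180 − 5q = 0, giving q = 180/5 = 36.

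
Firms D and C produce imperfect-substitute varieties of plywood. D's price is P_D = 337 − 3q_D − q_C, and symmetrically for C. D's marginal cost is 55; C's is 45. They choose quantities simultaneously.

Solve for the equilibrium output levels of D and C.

Firm D's profit: π = q_D(337 − 3q_D − q_C) − 55q_D.
∂π/∂q_D = 282 − 6q_D − q_C = 0 ⇒ q_D = 47 − (1/6)q_C.
Similarly q_C = 146/3 − (1/6)q_D.
Solving the two reaction functions simultaneously: (1 − (−1/6)(−1/6))q_D = 47 − (1/6)·(146/3), so (35/36)q_D = 350/9 and q_D = 40.
Then q_C = 146/3 − (1/6)·40 = 42.

40, 42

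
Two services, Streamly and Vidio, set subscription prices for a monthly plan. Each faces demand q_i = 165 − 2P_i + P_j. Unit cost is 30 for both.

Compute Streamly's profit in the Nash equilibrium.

4050

Streamly's profit: π = (P_{Streamly} − 30)(165 − 2P_{Streamly} + P_{Vidio}).
∂π/∂P_{Streamly} = 225 − 4P_{Streamly} + P_{Vidio} = 0 ⇒ P_{Streamly} = 56.25 + 0.25P_{Vidio}.
By symmetry P_{Vidio} = P_{Streamly}; substituting into the reaction function, 0.75P_{Streamly} = 56.25 and P_{Streamly} = 75.
q_{Streamly} = 165 − 2·75 + 75 = 90.
Profit = (75 − 30)·90 = 4050.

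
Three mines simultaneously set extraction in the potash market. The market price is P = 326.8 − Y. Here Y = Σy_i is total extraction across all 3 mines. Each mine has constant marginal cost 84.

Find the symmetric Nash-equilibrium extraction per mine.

A representative mine's profit is π_i = y_i(326.8 − Y) − 84y_i, with Y = y_i + Σ_{j≠i} y_j.
First-order condition: 242.8 − 2y_i − Σ_{j≠i} y_j = 0.
In a symmetric equilibrium every mine chooses the same y, so Σ_{j≠i} y_j = 2y. The condition becomes 242.8 − 4y = 0, giving y = 242.8/4 = 60.7.

60.7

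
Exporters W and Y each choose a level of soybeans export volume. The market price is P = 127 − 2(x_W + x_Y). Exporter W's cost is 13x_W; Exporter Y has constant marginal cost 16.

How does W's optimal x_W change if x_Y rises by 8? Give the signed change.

-4

Exporter W's profit: π = x_W(127 − 2(x_W + x_Y)) − 13x_W.
∂π/∂x_W = 114 − 4x_W − 2x_Y = 0, so x_W = 28.5 − 0.5x_Y.
The reaction-function slope is −0.5, so an 8-unit rise in x_Y moves x_W by −0.5 × 8 = −4. W's best response falls — the actions are strategic substitutes.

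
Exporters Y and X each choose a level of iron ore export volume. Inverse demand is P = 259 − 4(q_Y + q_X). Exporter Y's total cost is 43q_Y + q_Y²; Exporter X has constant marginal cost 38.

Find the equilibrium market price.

122.125

Exporter Y's profit: π = q_Y(259 − 4(q_Y + q_X)) − 43q_Y − q_Y².
∂π/∂q_Y = 216 − 10q_Y − 4q_X = 0, so q_Y = 21.6 − 0.4q_X.
For X: ∂π/∂q_X = 221 − 8q_X − 4q_Y = 0 ⇒ q_X = 27.625 − 0.5q_Y.
Substituting the second reaction function into the first: q_Y = 21.6 − 0.4(27.625 − 0.5q_Y), which gives 0.8q_Y = 10.55 ⇒ q_Y = 13.1875.
Then q_X = 27.625 − 0.5·13.1875 = 673/32.
Equilibrium price: P = 259 − 4·(1095/32) = 122.125.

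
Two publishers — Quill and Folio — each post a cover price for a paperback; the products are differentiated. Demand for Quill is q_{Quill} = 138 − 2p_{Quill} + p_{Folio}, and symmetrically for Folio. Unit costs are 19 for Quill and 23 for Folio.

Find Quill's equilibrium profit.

3232.08

Quill's profit: π = (p_{Quill} − 19)(138 − 2p_{Quill} + p_{Folio}).
∂π/∂p_{Quill} = 176 − 4p_{Quill} + p_{Folio} = 0 ⇒ p_{Quill} = 44 + 0.25p_{Folio}.
Similarly p_{Folio} = 46 + 0.25p_{Quill}.
Plugging p_{Folio} into Quill's best response: p_{Quill} = 44 + 0.25(46 + 0.25p_{Quill}) ⇒ 0.9375p_{Quill} = 55.5, so p_{Quill} = 59.2.
Then p_{Folio} = 46 + 0.25·59.2 = 60.8.
q_{Quill} = 138 − 2·59.2 + 60.8 = 80.4.
Profit = (59.2 − 19)·80.4 = 3232.08.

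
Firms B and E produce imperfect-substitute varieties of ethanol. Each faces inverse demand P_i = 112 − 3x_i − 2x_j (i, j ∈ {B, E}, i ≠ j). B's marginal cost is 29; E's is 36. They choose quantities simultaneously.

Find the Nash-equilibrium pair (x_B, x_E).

Firm B's profit: π = x_B(112 − 3x_B − 2x_E) − 29x_B.
∂π/∂x_B = 83 − 6x_B − 2x_E = 0 ⇒ x_B = 83/6 − (1/3)x_E.
Similarly x_E = 38/3 − (1/3)x_B.
Plugging x_E into B's best response: x_B = 83/6 − (1/3)(38/3 − (1/3)x_B) ⇒ (8/9)x_B = 173/18, so x_B = 10.8125.
Then x_E = 38/3 − (1/3)·10.8125 = 9.0625.

10.8125, 9.0625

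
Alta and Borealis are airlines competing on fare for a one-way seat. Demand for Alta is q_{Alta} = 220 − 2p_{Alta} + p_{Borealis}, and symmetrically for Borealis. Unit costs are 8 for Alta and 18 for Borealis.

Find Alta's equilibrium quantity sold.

Alta's profit: π = (p_{Alta} − 8)(220 − 2p_{Alta} + p_{Borealis}).
∂π/∂p_{Alta} = 236 − 4p_{Alta} + p_{Borealis} = 0 ⇒ p_{Alta} = 59 + 0.25p_{Borealis}.
Similarly p_{Borealis} = 64 + 0.25p_{Alta}.
Solving the two reaction functions simultaneously: (1 − (0.25)(0.25))p_{Alta} = 59 + 0.25·64, so 0.9375p_{Alta} = 75 and p_{Alta} = 80.
Then p_{Borealis} = 64 + 0.25·80 = 84.
q_{Alta} = 220 − 2·80 + 84 = 144.

144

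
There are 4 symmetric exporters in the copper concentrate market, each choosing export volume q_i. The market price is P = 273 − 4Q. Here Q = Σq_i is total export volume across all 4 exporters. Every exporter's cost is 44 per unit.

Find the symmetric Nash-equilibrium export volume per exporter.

11.45

A representative exporter's profit is π_i = q_i(273 − 4Q) − 44q_i, with Q = q_i + Σ_{j≠i} q_j.
First-order condition: 229 − 8q_i − 4Σ_{j≠i} q_j = 0.
In a symmetric equilibrium every exporter chooses the same q, so Σ_{j≠i} q_j = 3q. The condition becomes 229 − 20q = 0, giving q = 229/20 = 11.45.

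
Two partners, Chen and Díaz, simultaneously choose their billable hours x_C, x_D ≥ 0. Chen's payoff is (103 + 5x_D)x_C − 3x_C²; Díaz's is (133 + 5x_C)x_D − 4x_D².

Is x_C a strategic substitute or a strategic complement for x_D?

strategic complements

Expanding Chen's payoff: 103x_C + 5x_Dx_C − 3x_C².
∂π/∂x_C = 103 + 5x_D − 6x_C = 0, so x_C = 103/6 + (5/6)x_D.
The best-response slope dx_C/dx_D = 5/6 > 0: the reaction function is upward-sloping, so the choices are strategic complements.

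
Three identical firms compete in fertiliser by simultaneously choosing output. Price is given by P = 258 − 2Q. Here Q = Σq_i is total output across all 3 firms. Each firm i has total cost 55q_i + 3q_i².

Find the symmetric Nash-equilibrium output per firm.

A representative firm's profit is π_i = q_i(258 − 2Q) − 55q_i − 3q_i², with Q = q_i + Σ_{j≠i} q_j.
First-order condition: 203 − 10q_i − 2Σ_{j≠i} q_j = 0.
In a symmetric equilibrium every firm chooses the same q, so Σ_{j≠i} q_j = 2q. The condition becomes 203 − 14q = 0, giving q = 203/14 = 14.5.

14.5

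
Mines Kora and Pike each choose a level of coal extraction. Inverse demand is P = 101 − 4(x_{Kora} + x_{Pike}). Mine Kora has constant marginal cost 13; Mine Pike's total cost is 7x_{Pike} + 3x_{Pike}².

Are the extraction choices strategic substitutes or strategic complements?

strategic substitutes

Mine Kora's profit: π = x_{Kora}(101 − 4(x_{Kora} + x_{Pike})) − 13x_{Kora}.
∂π/∂x_{Kora} = 88 − 8x_{Kora} − 4x_{Pike} = 0, so x_{Kora} = 11 − 0.5x_{Pike}.
The best-response slope dx_{Kora}/dx_{Pike} = −0.5 < 0: the reaction function is downward-sloping, so the choices are strategic substitutes.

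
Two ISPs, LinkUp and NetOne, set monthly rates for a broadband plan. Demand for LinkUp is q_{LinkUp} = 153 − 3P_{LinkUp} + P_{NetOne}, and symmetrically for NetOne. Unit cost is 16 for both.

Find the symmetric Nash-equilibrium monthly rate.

LinkUp's profit: π = (P_{LinkUp} − 16)(153 − 3P_{LinkUp} + P_{NetOne}).
∂π/∂P_{LinkUp} = 201 − 6P_{LinkUp} + P_{NetOne} = 0 ⇒ P_{LinkUp} = 33.5 + (1/6)P_{NetOne}.
Setting P_{LinkUp} = P_{NetOne} in the reaction function: P_{LinkUp} = 33.5 + (1/6)P_{LinkUp}, so P_{LinkUp} = 33.5 / (5/6) = 40.2.

40.2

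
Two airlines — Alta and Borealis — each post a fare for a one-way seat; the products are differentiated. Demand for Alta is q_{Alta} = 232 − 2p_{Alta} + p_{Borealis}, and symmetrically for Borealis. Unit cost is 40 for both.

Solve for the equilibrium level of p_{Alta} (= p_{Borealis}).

104

Alta's profit: π = (p_{Alta} − 40)(232 − 2p_{Alta} + p_{Borealis}).
∂π/∂p_{Alta} = 312 − 4p_{Alta} + p_{Borealis} = 0 ⇒ p_{Alta} = 78 + 0.25p_{Borealis}.
Setting p_{Alta} = p_{Borealis} in the reaction function: p_{Alta} = 78 + 0.25p_{Alta}, so p_{Alta} = 78 / 0.75 = 104.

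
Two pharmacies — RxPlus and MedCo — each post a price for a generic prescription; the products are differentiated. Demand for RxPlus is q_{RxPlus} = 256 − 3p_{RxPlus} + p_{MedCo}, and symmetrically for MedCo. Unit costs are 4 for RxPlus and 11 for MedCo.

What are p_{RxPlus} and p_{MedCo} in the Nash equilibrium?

RxPlus's profit: π = (p_{RxPlus} − 4)(256 − 3p_{RxPlus} + p_{MedCo}).
∂π/∂p_{RxPlus} = 268 − 6p_{RxPlus} + p_{MedCo} = 0 ⇒ p_{RxPlus} = 134/3 + (1/6)p_{MedCo}.
Similarly p_{MedCo} = 289/6 + (1/6)p_{RxPlus}.
Plugging p_{MedCo} into RxPlus's best response: p_{RxPlus} = 134/3 + (1/6)(289/6 + (1/6)p_{RxPlus}) ⇒ (35/36)p_{RxPlus} = 1897/36, so p_{RxPlus} = 54.2.
Then p_{MedCo} = 289/6 + (1/6)·54.2 = 57.2.

54.2, 57.2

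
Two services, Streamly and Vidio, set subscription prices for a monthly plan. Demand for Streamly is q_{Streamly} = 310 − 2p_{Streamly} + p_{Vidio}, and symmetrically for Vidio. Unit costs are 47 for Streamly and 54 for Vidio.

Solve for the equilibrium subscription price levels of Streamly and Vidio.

135.6, 138.4

Streamly's profit: π = (p_{Streamly} − 47)(310 − 2p_{Streamly} + p_{Vidio}).
∂π/∂p_{Streamly} = 404 − 4p_{Streamly} + p_{Vidio} = 0 ⇒ p_{Streamly} = 101 + 0.25p_{Vidio}.
Similarly p_{Vidio} = 104.5 + 0.25p_{Streamly}.
Substituting the second reaction function into the first: p_{Streamly} = 101 + 0.25(104.5 + 0.25p_{Streamly}), which gives 0.9375p_{Streamly} = 127.125 ⇒ p_{Streamly} = 135.6.
Then p_{Vidio} = 104.5 + 0.25·135.6 = 138.4.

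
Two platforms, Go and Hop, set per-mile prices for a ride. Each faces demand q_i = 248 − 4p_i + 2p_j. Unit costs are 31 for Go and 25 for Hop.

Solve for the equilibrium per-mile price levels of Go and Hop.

61.2, 58.8

Go's profit: π = (p_{Go} − 31)(248 − 4p_{Go} + 2p_{Hop}).
∂π/∂p_{Go} = 372 − 8p_{Go} + 2p_{Hop} = 0 ⇒ p_{Go} = 46.5 + 0.25p_{Hop}.
Similarly p_{Hop} = 43.5 + 0.25p_{Go}.
Solving the two reaction functions simultaneously: (1 − (0.25)(0.25))p_{Go} = 46.5 + 0.25·43.5, so 0.9375p_{Go} = 57.375 and p_{Go} = 61.2.
Then p_{Hop} = 43.5 + 0.25·61.2 = 58.8.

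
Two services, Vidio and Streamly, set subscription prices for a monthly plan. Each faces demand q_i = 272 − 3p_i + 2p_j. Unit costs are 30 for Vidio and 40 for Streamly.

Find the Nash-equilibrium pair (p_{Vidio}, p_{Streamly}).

Vidio's profit: π = (p_{Vidio} − 30)(272 − 3p_{Vidio} + 2p_{Streamly}).
∂π/∂p_{Vidio} = 362 − 6p_{Vidio} + 2p_{Streamly} = 0 ⇒ p_{Vidio} = 181/3 + (1/3)p_{Streamly}.
Similarly p_{Streamly} = 196/3 + (1/3)p_{Vidio}.
Substituting the second reaction function into the first: p_{Vidio} = 181/3 + (1/3)(196/3 + (1/3)p_{Vidio}), which gives (8/9)p_{Vidio} = 739/9 ⇒ p_{Vidio} = 92.375.
Then p_{Streamly} = 196/3 + (1/3)·92.375 = 96.125.

92.375, 96.125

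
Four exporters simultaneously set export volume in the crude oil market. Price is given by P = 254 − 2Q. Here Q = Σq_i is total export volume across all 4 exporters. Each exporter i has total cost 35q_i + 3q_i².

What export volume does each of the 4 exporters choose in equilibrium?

A representative exporter's profit is π_i = q_i(254 − 2Q) − 35q_i − 3q_i², with Q = q_i + Σ_{j≠i} q_j.
First-order condition: 219 − 10q_i − 2Σ_{j≠i} q_j = 0.
With identical exporters, set every q_j = q: then 219 − 10q − 6q = 0, i.e. q = 219/16 = 13.6875.

13.6875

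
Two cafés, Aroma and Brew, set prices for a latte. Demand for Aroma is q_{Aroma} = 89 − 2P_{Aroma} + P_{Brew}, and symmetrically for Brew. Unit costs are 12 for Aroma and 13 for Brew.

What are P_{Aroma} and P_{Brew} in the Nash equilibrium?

37.8, 38.2

Aroma's profit: π = (P_{Aroma} − 12)(89 − 2P_{Aroma} + P_{Brew}).
∂π/∂P_{Aroma} = 113 − 4P_{Aroma} + P_{Brew} = 0 ⇒ P_{Aroma} = 28.25 + 0.25P_{Brew}.
Similarly P_{Brew} = 28.75 + 0.25P_{Aroma}.
Solving the two reaction functions simultaneously: (1 − (0.25)(0.25))P_{Aroma} = 28.25 + 0.25·28.75, so 0.9375P_{Aroma} = 35.4375 and P_{Aroma} = 37.8.
Then P_{Brew} = 28.75 + 0.25·37.8 = 38.2.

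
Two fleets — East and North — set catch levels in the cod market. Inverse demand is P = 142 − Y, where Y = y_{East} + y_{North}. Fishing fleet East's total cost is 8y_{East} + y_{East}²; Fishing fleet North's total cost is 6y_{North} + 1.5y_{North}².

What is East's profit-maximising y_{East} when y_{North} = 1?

Fishing fleet East's profit: π = y_{East}(142 − (y_{East} + y_{North})) − 8y_{East} − y_{East}².
∂π/∂y_{East} = 134 − 4y_{East} − y_{North} = 0, so y_{East} = 33.5 − 0.25y_{North}.
At y_{North} = 1: y_{East} = 33.5 − 0.25·1 = 33.25.

33.25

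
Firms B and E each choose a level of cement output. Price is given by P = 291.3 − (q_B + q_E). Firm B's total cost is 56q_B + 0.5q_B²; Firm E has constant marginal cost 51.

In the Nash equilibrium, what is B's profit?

3182.2854

Firm B's profit: π = q_B(291.3 − (q_B + q_E)) − 56q_B − 0.5q_B².
∂π/∂q_B = 235.3 − 3q_B − q_E = 0, so q_B = 2353/30 − (1/3)q_E.
For E: ∂π/∂q_E = 240.3 − 2q_E − q_B = 0 ⇒ q_E = 120.15 − 0.5q_B.
Substituting the second reaction function into the first: q_B = 2353/30 − (1/3)(120.15 − 0.5q_B), which gives (5/6)q_B = 2303/60 ⇒ q_B = 46.06.
Then q_E = 120.15 − 0.5·46.06 = 97.12.
Price P = 291.3 − 143.18 = 148.12.
B's profit: (148.12 − 56)·46.06 − 0.5(46.06)² = 3182.2854.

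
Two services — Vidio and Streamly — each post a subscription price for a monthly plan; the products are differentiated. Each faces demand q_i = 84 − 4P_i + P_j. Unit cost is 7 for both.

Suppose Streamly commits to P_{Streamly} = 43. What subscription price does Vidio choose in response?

Vidio's profit: π = (P_{Vidio} − 7)(84 − 4P_{Vidio} + P_{Streamly}).
∂π/∂P_{Vidio} = 112 − 8P_{Vidio} + P_{Streamly} = 0 ⇒ P_{Vidio} = 14 + 0.125P_{Streamly}.
At P_{Streamly} = 43: P_{Vidio} = 14 + 0.125·43 = 19.375.

19.375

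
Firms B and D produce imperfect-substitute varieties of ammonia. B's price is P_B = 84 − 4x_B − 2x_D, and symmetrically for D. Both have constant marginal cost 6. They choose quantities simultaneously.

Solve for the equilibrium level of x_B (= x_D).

7.8

Firm B's profit: π = x_B(84 − 4x_B − 2x_D) − 6x_B.
∂π/∂x_B = 78 − 8x_B − 2x_D = 0 ⇒ x_B = 9.75 − 0.25x_D.
By symmetry x_D = x_B; substituting into the reaction function, 1.25x_B = 9.75 and x_B = 7.8.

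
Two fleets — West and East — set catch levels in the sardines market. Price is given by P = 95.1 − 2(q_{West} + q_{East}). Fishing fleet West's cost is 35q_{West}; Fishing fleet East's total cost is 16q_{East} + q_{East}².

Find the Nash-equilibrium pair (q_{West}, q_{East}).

Fishing fleet West's profit: π = q_{West}(95.1 − 2(q_{West} + q_{East})) − 35q_{West}.
∂π/∂q_{West} = 60.1 − 4q_{West} − 2q_{East} = 0, so q_{West} = 15.025 − 0.5q_{East}.
For East: ∂π/∂q_{East} = 79.1 − 6q_{East} − 2q_{West} = 0 ⇒ q_{East} = 791/60 − (1/3)q_{West}.
Plugging q_{East} into West's best response: q_{West} = 15.025 − 0.5(791/60 − (1/3)q_{West}) ⇒ (5/6)q_{West} = 253/30, so q_{West} = 10.12.
Then q_{East} = 791/60 − (1/3)·10.12 = 9.81.

10.12, 9.81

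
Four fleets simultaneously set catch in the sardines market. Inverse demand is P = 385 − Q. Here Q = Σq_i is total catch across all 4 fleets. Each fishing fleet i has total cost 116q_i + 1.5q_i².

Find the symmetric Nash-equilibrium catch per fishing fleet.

33.625

A representative fishing fleet's profit is π_i = q_i(385 − Q) − 116q_i − 1.5q_i², with Q = q_i + Σ_{j≠i} q_j.
First-order condition: 269 − 5q_i − Σ_{j≠i} q_j = 0.
Imposing symmetry (q_j = q for all j) turns Σ_{j≠i} q_j into 3q, so 269 = 8q and q = 33.625.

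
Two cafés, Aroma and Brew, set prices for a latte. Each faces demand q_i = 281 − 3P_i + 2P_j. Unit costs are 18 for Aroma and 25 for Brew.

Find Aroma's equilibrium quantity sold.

201.1875

Aroma's profit: π = (P_{Aroma} − 18)(281 − 3P_{Aroma} + 2P_{Brew}).
∂π/∂P_{Aroma} = 335 − 6P_{Aroma} + 2P_{Brew} = 0 ⇒ P_{Aroma} = 335/6 + (1/3)P_{Brew}.
Similarly P_{Brew} = 178/3 + (1/3)P_{Aroma}.
Plugging P_{Brew} into Aroma's best response: P_{Aroma} = 335/6 + (1/3)(178/3 + (1/3)P_{Aroma}) ⇒ (8/9)P_{Aroma} = 1361/18, so P_{Aroma} = 85.0625.
Then P_{Brew} = 178/3 + (1/3)·85.0625 = 87.6875.
q_{Aroma} = 281 − 3·85.0625 + 2·87.6875 = 201.1875.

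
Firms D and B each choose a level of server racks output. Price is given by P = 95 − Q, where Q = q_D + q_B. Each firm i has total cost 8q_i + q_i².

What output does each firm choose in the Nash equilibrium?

Firm D's profit: π = q_D(95 − (q_D + q_B)) − 8q_D − q_D².
∂π/∂q_D = 87 − 4q_D − q_B = 0, so q_D = 21.75 − 0.25q_B.
The game is symmetric, so in equilibrium q_B = q_D: the reaction function gives 1.25q_D = 21.75, hence q_D = 17.4.

17.4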